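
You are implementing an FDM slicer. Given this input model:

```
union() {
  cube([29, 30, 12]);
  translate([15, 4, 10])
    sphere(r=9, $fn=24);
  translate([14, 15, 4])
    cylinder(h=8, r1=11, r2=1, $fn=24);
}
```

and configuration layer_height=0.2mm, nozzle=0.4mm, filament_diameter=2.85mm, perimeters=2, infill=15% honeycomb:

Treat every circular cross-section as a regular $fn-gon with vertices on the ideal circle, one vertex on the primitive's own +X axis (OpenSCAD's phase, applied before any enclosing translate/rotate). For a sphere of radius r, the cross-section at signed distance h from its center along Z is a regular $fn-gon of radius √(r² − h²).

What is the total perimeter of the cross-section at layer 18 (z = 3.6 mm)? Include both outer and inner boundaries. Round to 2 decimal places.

119.43 mm

At z = 3.6 mm: the cube (footprint 29×30) is included at this height (perimeter 118.00 mm); the sphere at (15, 4): section is a regular 24-gon, circumradius = √(r²−h²) = √(9²−6.4²) = 6.328 (perimeter = 2·24·6.328·sin(180°/24) = 39.64 mm); the cone at (14, 15) is not intersected at this z (z outside [4, 12]); Taking the union: the regions partially overlap (shared area 108.87 mm²), so the edge portions inside another operand are dropped and the merged outline is re-measured after clipping — boundary = 119.43 mm. Overall, the cross-section is a single solid region. Total boundary length (outer) = 119.43 mm.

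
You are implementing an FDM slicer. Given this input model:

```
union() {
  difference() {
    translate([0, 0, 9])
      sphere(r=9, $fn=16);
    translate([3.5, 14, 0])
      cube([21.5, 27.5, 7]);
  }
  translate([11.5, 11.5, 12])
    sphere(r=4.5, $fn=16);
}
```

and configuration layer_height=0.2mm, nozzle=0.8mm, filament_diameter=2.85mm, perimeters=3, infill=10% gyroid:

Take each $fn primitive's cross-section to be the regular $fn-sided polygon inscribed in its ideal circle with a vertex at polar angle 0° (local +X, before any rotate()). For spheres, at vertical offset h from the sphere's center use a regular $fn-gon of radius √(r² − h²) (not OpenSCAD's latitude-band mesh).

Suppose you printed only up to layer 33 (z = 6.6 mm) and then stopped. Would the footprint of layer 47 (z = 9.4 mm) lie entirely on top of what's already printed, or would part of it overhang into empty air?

Compare the two slices. At z = 6.6: the sphere: section is a regular 16-gon, circumradius = √(r²−h²) = √(9²−2.4²) = 8.674 (area = (16/2)·8.674²·sin(360°/16) = 230.34 mm²); the cube at (3.5, 14) (footprint 21.5×27.5) is included at this height (area 591.25 mm²); Subtracting the remaining from the first: starting from the r=9 sphere (230.34 mm²), the 21.5×27.5 cube at (3.5, 14) misses the remaining region (no effect) — area = 230.34 mm²; the sphere at (11.5, 11.5) is absent (|z−center|=5.400 > r=4.5); Combining (union): only the result so far is present, so the union is just that shape — area = 230.34 mm². At z = 9.4: the r=9 sphere slices to a regular 16-gon of circumradius 8.991 (√(r²−h²) with h=0.4 from center) (area = (16/2)·8.991²·sin(360°/16) = 247.49 mm²); the cube at (3.5, 14) is absent (z outside [0, 7]); After the difference (first − rest): none of the subtracted shapes is present at this height, so the r=9 sphere is unchanged — area = 247.49 mm²; the r=4.5 sphere at (11.5, 11.5) slices to a regular 16-gon of circumradius 3.673 (√(r²−h²) with h=2.6 from center) (area = (16/2)·3.673²·sin(360°/16) = 41.30 mm²); Merging all regions: the 2 present regions are separate (no shared area or edge), so areas and boundary lengths simply add and each stays a separate island — area = 288.79 mm². Checking containment: at z = 9.4 the cross-section extends beyond the z = 6.6 cross-section by about 58.44 mm².

part overhangs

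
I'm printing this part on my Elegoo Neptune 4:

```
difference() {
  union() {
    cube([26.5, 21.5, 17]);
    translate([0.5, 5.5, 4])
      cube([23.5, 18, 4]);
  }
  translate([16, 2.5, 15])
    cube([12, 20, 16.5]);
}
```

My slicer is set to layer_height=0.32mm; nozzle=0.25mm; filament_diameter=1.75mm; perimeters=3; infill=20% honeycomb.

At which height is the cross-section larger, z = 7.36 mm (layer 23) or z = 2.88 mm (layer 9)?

layer 23 (z = 7.36 mm)

Layer 23 (z = 7.36): the cube (footprint 26.5×21.5) is included at this height (area 569.75 mm²); the cube at (0.5, 5.5) is present — its section is the full 23.5×18 rectangle (area 423.00 mm²); Taking the union: the regions partially overlap — summed areas 992.75 mm² minus the doubly-counted overlap 376.00 mm² gives 616.75 mm² — area = 616.75 mm²; the cube at (16, 2.5) does not reach this height (z outside [15, 31.5]); Taking the first minus the rest: none of the subtracted shapes is present at this height, so the result so far is unchanged — area = 616.75 mm². So its area = 616.75 mm². Layer 9 (z = 2.88): the cube (footprint 26.5×21.5) is included at this height (area 569.75 mm²); the cube at (0.5, 5.5) is not intersected at this z (z outside [4, 8]); Combining (union): only the 26.5×21.5 cube is present, so the union is just that shape — area = 569.75 mm²; the cube at (16, 2.5) is absent (z outside [15, 31.5]); Taking the first minus the rest: none of the subtracted shapes is present at this height, so the result so far is unchanged — area = 569.75 mm². So its area = 569.75 mm². Layer 23 is larger (616.75 vs 569.75 mm²).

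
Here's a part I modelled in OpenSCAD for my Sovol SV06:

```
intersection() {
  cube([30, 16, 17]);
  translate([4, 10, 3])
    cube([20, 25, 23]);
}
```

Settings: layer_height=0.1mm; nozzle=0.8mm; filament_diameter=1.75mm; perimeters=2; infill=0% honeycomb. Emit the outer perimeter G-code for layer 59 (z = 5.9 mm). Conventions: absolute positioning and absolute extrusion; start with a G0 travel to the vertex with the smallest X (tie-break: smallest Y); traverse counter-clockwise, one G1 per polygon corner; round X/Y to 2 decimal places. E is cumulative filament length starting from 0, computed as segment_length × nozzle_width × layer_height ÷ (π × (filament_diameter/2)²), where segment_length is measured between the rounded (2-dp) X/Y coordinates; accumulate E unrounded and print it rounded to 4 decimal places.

At z = 5.9 mm: the cube is present — its section is the full 30×16 rectangle; the cube at (4, 10) (footprint 20×25) is included at this height; Keeping only the common overlap: the 20×25 cube at (4, 10) partially overlaps the 30×16 cube; clipping to the common part keeps 120.00 mm² — 1 connected region. The outline is a single polygon with 4 vertices. Extrusion per mm of travel: 0.8 × 0.1 / (π × 0.875²) = 0.033260. Accumulating E over each segment gives final E = 1.7295.

G0 X4.00 Y10.00 Z5.90
G1 X24.00 Y10.00 E0.6652
G1 X24.00 Y16.00 E0.8648
G1 X4.00 Y16.00 E1.5300
G1 X4.00 Y10.00 E1.7295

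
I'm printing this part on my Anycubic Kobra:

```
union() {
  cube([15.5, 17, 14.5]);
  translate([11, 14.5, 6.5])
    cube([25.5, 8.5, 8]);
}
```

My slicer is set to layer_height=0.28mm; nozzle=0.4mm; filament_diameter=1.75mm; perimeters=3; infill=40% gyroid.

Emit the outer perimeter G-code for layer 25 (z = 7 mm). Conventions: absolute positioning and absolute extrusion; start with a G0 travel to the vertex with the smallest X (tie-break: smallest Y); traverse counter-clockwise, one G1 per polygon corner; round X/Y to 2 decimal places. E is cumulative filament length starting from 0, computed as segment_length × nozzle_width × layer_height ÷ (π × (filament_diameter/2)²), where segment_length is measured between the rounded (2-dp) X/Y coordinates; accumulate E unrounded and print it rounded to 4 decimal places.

G0 X0.00 Y0.00 Z7.00
G1 X15.50 Y0.00 E0.7217
G1 X15.50 Y14.50 E1.3969
G1 X36.50 Y14.50 E2.3748
G1 X36.50 Y23.00 E2.7706
G1 X11.00 Y23.00 E3.9580
G1 X11.00 Y17.00 E4.2373
G1 X0.00 Y17.00 E4.7495
G1 X0.00 Y0.00 E5.5411

At z = 7 mm: the cube is present — its section is the full 15.5×17 rectangle; the cube at (11, 14.5) (footprint 25.5×8.5) is included at this height; Combining (union): the regions partially overlap (shared area 11.25 mm²), so overlapping operands fuse into one piece — 1 connected region. The outline is a single polygon with 8 vertices. Extrusion per mm of travel: 0.4 × 0.28 / (π × 0.875²) = 0.046564. Accumulating E over each segment gives final E = 5.5411.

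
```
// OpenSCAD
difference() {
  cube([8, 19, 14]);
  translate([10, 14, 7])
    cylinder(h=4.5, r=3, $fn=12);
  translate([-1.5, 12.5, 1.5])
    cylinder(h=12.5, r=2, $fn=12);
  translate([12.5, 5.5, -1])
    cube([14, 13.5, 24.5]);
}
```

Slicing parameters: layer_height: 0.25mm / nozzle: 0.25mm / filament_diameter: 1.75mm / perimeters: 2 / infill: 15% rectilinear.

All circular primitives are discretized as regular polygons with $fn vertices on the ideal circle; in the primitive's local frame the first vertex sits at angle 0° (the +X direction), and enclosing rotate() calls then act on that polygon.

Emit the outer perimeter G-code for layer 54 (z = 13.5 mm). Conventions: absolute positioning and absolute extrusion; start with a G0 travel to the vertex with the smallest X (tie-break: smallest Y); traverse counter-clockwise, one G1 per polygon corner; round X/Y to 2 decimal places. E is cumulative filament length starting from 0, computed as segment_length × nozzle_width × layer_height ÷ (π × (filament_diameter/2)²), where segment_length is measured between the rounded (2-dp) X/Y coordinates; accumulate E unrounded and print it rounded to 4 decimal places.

G0 X0.00 Y0.00 Z13.50
G1 X8.00 Y0.00 E0.2079
G1 X8.00 Y19.00 E0.7016
G1 X0.00 Y19.00 E0.9095
G1 X0.00 Y13.73 E1.0464
G1 X0.23 Y13.50 E1.0548
G1 X0.50 Y12.50 E1.0818
G1 X0.23 Y11.50 E1.1087
G1 X0.00 Y11.27 E1.1171
G1 X0.00 Y0.00 E1.4100

At z = 13.5 mm: the cube (footprint 8×19) is included at this height; the cylinder at (10, 14) is absent (z outside [7, 11.5]); the r=2 cylinder at (-1.5, 12.5) gives a regular 12-gon of circumradius 2 (constant along its height); the cube at (12.5, 5.5) is present — its section is the full 14×13.5 rectangle; After the difference (first − rest): starting from the 8×19 cube, the r=2 cylinder at (-1.5, 12.5) partially overlaps it — only the 0.79 mm² overlap (of its 12.00 mm²) is removed, clipping the outline; the 14×13.5 cube at (12.5, 5.5) misses the remaining region (no effect) — 1 connected region. The outline is a single polygon with 9 vertices. Extrusion per mm of travel: 0.25 × 0.25 / (π × 0.875²) = 0.025984. Accumulating E over each segment gives final E = 1.4100.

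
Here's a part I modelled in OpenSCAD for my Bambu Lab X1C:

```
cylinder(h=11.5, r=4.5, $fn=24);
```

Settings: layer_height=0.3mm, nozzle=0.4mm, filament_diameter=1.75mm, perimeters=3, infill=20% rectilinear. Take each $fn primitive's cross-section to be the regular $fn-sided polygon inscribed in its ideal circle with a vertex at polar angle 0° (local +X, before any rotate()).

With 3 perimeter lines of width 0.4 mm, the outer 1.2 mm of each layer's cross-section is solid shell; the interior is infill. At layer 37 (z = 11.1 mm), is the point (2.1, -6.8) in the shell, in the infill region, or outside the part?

At z = 11.1 mm: the cylinder: section is a regular 24-gon, circumradius r=4.5. Overall, the cross-section is a single solid region. The nearest boundary edge runs (-0.00, -4.50)→(1.16, -4.35); distance from the point to it = 2.63 mm. The point is not inside any of the regions above, so it lies outside the cross-section (2.63 mm from the nearest boundary).

outside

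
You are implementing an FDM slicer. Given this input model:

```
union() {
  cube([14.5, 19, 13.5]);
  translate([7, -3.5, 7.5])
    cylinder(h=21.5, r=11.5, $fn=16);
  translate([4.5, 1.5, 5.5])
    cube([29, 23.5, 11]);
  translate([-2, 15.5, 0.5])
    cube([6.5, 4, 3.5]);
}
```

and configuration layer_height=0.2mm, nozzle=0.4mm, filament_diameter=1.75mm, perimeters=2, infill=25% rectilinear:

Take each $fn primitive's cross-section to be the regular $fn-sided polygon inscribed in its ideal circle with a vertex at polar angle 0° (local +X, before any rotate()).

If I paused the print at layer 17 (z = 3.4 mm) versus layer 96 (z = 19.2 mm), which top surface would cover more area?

Layer 17 (z = 3.4): the cube (footprint 14.5×19) is included at this height (area 275.50 mm²); the cylinder at (7, -3.5) does not reach this height (z outside [7.5, 29]); the cube at (4.5, 1.5) is not intersected at this z (z outside [5.5, 16.5]); the 6.5×4 cube at (-2, 15.5) contributes its full rectangle (area 26.00 mm²); Taking the union: the regions partially overlap — summed areas 301.50 mm² minus the doubly-counted overlap 15.75 mm² gives 285.75 mm² — area = 285.75 mm². So its area = 285.75 mm². Layer 96 (z = 19.2): the cube is absent (z outside [0, 13.5]); the r=11.5 cylinder at (7, -3.5) gives a regular 16-gon of circumradius 11.5 (constant along its height) (area = (16/2)·11.500²·sin(360°/16) = 404.88 mm²); the cube at (4.5, 1.5) does not reach this height (z outside [5.5, 16.5]); the cube at (-2, 15.5) does not reach this height (z outside [0.5, 4]); Combining (union): only the r=11.5 cylinder at (7, -3.5) is present, so the union is just that shape — area = 404.88 mm². So its area = 404.88 mm². Layer 96 is larger (404.88 vs 285.75 mm²).

layer 96 (z = 19.2 mm)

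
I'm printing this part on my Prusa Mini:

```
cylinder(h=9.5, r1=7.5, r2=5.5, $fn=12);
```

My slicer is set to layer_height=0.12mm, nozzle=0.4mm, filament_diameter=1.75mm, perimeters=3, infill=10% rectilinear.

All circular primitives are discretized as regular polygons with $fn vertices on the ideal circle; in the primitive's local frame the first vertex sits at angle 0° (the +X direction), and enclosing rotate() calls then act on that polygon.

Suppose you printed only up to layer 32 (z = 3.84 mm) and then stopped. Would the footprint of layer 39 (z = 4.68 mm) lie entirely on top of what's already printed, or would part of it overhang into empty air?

entirely on top

Compare the two slices. At z = 3.84: the cone: at t=0.404 of its height the radius interpolates to r₁+(r₂−r₁)t = 6.692, giving a regular 12-gon of that circumradius (area = (12/2)·6.692²·sin(360°/12) = 134.33 mm²). At z = 4.68: the cone (r1=7.5→r2=5.5) has section circumradius 6.515 here — a regular 12-gon (area = (12/2)·6.515²·sin(360°/12) = 127.33 mm²). Checking containment: the cross-section at z = 4.68 is a subset of the cross-section at z = 3.84.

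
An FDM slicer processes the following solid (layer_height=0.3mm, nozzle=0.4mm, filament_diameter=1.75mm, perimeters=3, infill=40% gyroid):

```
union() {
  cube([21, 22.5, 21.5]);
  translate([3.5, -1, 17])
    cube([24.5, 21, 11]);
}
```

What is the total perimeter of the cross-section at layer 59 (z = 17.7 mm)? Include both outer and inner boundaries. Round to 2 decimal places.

103.00 mm

At z = 17.7 mm: the 21×22.5 cube contributes its full rectangle (perimeter 87.00 mm); the cube at (3.5, -1) is present — its section is the full 24.5×21 rectangle (perimeter 91.00 mm); Merging all regions: the regions partially overlap (shared area 350.00 mm²), so the edge portions inside another operand are dropped and the merged outline is re-measured after clipping — boundary = 103.00 mm. Overall, the cross-section is a single solid region. Total boundary length (outer) = 103.00 mm.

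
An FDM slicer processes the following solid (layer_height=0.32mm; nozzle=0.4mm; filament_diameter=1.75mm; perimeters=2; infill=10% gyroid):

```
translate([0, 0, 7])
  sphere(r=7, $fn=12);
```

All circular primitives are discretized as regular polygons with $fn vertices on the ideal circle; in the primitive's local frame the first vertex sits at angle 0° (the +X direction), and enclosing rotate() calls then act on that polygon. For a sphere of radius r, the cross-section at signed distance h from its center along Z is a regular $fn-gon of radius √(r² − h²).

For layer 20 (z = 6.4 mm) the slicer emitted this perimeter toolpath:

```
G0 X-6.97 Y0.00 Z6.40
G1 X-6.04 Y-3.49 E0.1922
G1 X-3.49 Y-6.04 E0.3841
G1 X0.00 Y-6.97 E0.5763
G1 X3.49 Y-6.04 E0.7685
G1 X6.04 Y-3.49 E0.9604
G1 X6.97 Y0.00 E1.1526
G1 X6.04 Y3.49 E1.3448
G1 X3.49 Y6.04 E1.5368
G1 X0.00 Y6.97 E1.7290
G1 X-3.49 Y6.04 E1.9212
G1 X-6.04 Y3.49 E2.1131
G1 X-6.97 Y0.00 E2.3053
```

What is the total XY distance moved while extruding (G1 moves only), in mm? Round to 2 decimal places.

Sum the Euclidean lengths of each G1 segment: total = 43.32 mm.

43.32 mm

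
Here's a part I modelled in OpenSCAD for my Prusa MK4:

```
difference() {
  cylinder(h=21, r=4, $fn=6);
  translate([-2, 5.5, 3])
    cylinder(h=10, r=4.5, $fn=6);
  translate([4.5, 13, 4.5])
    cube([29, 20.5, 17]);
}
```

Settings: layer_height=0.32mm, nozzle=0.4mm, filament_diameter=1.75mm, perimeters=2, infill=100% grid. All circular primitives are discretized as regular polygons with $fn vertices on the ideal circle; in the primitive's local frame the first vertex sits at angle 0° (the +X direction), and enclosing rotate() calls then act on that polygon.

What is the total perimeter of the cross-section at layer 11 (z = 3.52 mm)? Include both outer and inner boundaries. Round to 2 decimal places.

24.00 mm

At z = 3.52 mm: the cylinder: section is a regular 6-gon, circumradius r=4 (perimeter = 2·6·4.000·sin(180°/6) = 24.00 mm); the cylinder at (-2, 5.5): section is a regular 6-gon, circumradius r=4.5 (perimeter = 2·6·4.500·sin(180°/6) = 27.00 mm); the cube at (4.5, 13) does not reach this height (z outside [4.5, 21.5]); Taking the first minus the rest: starting from the r=4 cylinder, the r=4.5 cylinder at (-2, 5.5) partially overlaps it — only the 6.19 mm² overlap (of its 52.61 mm²) is removed, clipping the outline — boundary = 24.00 mm. Overall, the cross-section is a single solid region. Total boundary length (outer) = 24.00 mm.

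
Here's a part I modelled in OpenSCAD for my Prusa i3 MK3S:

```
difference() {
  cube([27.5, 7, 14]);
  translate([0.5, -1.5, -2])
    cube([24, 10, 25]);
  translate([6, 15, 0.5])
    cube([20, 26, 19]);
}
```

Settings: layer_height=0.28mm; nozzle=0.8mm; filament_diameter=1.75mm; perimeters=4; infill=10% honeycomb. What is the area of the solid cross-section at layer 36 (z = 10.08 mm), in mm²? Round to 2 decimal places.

24.50 mm²

At z = 10.08 mm: the cube (footprint 27.5×7) is included at this height (area 192.50 mm²); the 24×10 cube at (0.5, -1.5) contributes its full rectangle (area 240.00 mm²); the cube at (6, 15) is present — its section is the full 20×26 rectangle (area 520.00 mm²); Subtracting the remaining from the first: starting from the 27.5×7 cube (192.50 mm²), the 24×10 cube at (0.5, -1.5) partially overlaps it — only the 168.00 mm² overlap (of its 240.00 mm²) is removed, clipping the outline; the 20×26 cube at (6, 15) misses the remaining region (no effect) — area = 24.50 mm². Overall, the cross-section has 2 separate islands. Net area = 24.50 mm².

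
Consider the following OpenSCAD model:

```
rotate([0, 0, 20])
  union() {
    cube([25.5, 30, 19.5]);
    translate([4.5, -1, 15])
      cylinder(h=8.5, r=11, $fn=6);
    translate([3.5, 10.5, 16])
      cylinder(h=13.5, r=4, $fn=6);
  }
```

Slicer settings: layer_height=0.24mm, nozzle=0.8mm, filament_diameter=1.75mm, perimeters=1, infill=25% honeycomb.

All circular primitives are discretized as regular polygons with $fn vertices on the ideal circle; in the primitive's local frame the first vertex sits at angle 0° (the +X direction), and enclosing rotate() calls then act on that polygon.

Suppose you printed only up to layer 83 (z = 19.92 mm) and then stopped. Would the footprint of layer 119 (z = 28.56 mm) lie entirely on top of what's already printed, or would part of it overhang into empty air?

entirely on top

Compare the two slices. At z = 19.92: the cube does not reach this height (z outside [0, 19.5]); the r=11 cylinder at (4.5, -1) gives a regular 6-gon of circumradius 11 (constant along its height) (area = (6/2)·11.000²·sin(360°/6) = 314.37 mm²); the r=4 cylinder at (3.5, 10.5) gives a regular 6-gon of circumradius 4 (constant along its height) (area = (6/2)·4.000²·sin(360°/6) = 41.57 mm²); Taking the union: the regions partially overlap — summed areas 355.94 mm² minus the doubly-counted overlap 7.24 mm² gives 348.69 mm² — area = 348.69 mm²; (whole slice rotated 20° about Z — lengths, areas and connectivity unchanged). At z = 28.56: the cube is not intersected at this z (z outside [0, 19.5]); the cylinder at (4.5, -1) is absent (z outside [15, 23.5]); the r=4 cylinder at (3.5, 10.5) gives a regular 6-gon of circumradius 4 (constant along its height) (area = (6/2)·4.000²·sin(360°/6) = 41.57 mm²); Merging all regions: only the r=4 cylinder at (3.5, 10.5) is present, so the union is just that shape — area = 41.57 mm²; (rotated 20° about Z; rotation is an isometry so areas/perimeters/island counts are preserved). Checking containment: the cross-section at z = 28.56 is a subset of the cross-section at z = 19.92.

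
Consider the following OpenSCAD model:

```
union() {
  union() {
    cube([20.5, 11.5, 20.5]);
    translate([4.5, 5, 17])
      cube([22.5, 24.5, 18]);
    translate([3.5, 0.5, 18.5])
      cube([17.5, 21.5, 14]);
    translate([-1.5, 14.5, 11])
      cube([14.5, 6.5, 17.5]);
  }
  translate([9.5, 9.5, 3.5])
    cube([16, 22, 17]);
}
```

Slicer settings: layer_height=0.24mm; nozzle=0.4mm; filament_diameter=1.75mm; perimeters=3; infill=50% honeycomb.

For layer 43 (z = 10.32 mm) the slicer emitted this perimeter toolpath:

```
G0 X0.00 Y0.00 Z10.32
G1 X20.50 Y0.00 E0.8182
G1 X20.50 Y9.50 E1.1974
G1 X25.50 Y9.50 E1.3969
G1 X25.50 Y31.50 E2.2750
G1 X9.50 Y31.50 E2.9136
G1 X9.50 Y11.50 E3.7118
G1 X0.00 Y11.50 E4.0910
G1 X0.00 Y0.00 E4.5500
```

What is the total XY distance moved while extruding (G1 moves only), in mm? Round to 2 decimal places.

Sum the Euclidean lengths of each G1 segment: total = 114.00 mm.

114.00 mm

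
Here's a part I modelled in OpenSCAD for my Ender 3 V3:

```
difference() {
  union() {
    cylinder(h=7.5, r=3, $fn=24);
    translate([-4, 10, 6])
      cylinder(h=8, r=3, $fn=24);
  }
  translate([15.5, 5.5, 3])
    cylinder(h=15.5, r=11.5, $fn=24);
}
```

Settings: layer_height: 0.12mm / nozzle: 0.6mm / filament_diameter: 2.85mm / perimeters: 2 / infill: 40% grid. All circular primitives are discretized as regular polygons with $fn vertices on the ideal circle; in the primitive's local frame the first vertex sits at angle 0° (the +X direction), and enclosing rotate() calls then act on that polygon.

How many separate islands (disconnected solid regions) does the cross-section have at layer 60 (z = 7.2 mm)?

2

At z = 7.2 mm: the r=3 cylinder gives a regular 24-gon of circumradius 3 (constant along its height); the r=3 cylinder at (-4, 10) contributes a regular 24-gon of circumradius 3; Taking the union: the 2 present regions are separate (no shared area or edge), so areas and boundary lengths simply add and each stays a separate island — 2 connected regions; the r=11.5 cylinder at (15.5, 5.5) gives a regular 24-gon of circumradius 11.5 (constant along its height); Taking the first minus the rest: starting from the result so far, the r=11.5 cylinder at (15.5, 5.5) misses the remaining region (no effect) — 2 connected regions. Overall, the cross-section has 2 separate islands. Island count = 2.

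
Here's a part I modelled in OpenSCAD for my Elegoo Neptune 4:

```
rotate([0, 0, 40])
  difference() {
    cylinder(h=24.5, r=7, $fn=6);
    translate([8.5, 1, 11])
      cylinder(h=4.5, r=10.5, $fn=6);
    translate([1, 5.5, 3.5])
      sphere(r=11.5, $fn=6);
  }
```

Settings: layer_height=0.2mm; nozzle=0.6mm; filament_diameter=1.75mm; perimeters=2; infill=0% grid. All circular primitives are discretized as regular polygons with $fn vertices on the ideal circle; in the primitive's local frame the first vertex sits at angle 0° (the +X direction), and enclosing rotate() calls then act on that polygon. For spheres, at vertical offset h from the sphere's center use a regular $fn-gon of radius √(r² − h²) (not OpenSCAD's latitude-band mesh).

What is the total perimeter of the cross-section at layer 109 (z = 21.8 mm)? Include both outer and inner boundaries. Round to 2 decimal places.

42.00 mm

At z = 21.8 mm: the r=7 cylinder contributes a regular 6-gon of circumradius 7 (perimeter = 2·6·7.000·sin(180°/6) = 42.00 mm); the cylinder at (8.5, 1) is not intersected at this z (z outside [11, 15.5]); the sphere at (1, 5.5) is not intersected at this z (|z−center|=18.300 > r=11.5); After the difference (first − rest): none of the subtracted shapes is present at this height, so the r=7 cylinder is unchanged — boundary = 42.00 mm; (rotated 40° about Z; rotation is an isometry so areas/perimeters/island counts are preserved). Overall, the cross-section is a single solid region. Total boundary length (outer) = 42.00 mm.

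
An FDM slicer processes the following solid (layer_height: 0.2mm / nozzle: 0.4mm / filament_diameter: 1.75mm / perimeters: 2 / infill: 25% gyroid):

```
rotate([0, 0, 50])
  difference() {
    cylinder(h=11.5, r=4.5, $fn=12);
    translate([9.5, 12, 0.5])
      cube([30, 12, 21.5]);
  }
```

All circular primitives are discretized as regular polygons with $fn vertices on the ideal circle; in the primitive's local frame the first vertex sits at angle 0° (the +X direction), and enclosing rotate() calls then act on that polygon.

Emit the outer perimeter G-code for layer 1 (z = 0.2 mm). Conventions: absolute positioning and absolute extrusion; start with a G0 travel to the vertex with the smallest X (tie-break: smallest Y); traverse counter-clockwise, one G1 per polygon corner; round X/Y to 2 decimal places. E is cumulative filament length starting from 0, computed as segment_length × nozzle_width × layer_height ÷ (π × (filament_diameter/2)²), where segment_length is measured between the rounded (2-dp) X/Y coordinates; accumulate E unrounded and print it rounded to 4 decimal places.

G0 X-4.43 Y0.78 Z0.20
G1 X-4.23 Y-1.54 E0.0774
G1 X-2.89 Y-3.45 E0.1551
G1 X-0.78 Y-4.43 E0.2324
G1 X1.54 Y-4.23 E0.3099
G1 X3.45 Y-2.89 E0.3875
G1 X4.43 Y-0.78 E0.4649
G1 X4.23 Y1.54 E0.5423
G1 X2.89 Y3.45 E0.6199
G1 X0.78 Y4.43 E0.6973
G1 X-1.54 Y4.23 E0.7747
G1 X-3.45 Y2.89 E0.8523
G1 X-4.43 Y0.78 E0.9297

At z = 0.2 mm: the cylinder: section is a regular 12-gon, circumradius r=4.5; the cube at (9.5, 12) is not intersected at this z (z outside [0.5, 22]); Subtracting the remaining from the first: none of the subtracted shapes is present at this height, so the r=4.5 cylinder is unchanged — 1 connected region; (whole slice rotated 50° about Z — lengths, areas and connectivity unchanged). The outline is a single polygon with 12 vertices. Extrusion per mm of travel: 0.4 × 0.2 / (π × 0.875²) = 0.033260. Accumulating E over each segment gives final E = 0.9297.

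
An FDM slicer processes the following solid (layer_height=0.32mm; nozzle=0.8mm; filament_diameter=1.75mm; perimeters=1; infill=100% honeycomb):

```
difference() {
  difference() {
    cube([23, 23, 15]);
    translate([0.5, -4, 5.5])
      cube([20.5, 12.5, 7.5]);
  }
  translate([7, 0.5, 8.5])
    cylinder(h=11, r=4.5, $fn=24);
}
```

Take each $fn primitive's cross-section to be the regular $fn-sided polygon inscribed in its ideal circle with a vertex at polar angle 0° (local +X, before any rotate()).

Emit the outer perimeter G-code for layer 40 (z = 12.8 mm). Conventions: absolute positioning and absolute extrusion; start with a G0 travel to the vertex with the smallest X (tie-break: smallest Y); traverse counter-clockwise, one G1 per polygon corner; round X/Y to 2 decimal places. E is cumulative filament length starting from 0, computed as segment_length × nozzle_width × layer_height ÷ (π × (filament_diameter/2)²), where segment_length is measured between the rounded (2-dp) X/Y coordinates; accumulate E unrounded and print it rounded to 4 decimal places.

At z = 12.8 mm: the 23×23 cube contributes its full rectangle; the 20.5×12.5 cube at (0.5, -4) contributes its full rectangle; After the difference (first − rest): starting from the 23×23 cube, the 20.5×12.5 cube at (0.5, -4) partially overlaps it — only the 174.25 mm² overlap (of its 256.25 mm²) is removed, clipping the outline — 1 connected region; the cylinder at (7, 0.5): section is a regular 24-gon, circumradius r=4.5; After the difference (first − rest): starting from that combined region, the r=4.5 cylinder at (7, 0.5) misses the remaining region (no effect) — 1 connected region. The outline is a single polygon with 8 vertices. Extrusion per mm of travel: 0.8 × 0.32 / (π × 0.875²) = 0.106432. Accumulating E over each segment gives final E = 11.6011.

G0 X0.00 Y0.00 Z12.80
G1 X0.50 Y0.00 E0.0532
G1 X0.50 Y8.50 E0.9579
G1 X21.00 Y8.50 E3.1398
G1 X21.00 Y0.00 E4.0444
G1 X23.00 Y0.00 E4.2573
G1 X23.00 Y23.00 E6.7052
G1 X0.00 Y23.00 E9.1532
G1 X0.00 Y0.00 E11.6011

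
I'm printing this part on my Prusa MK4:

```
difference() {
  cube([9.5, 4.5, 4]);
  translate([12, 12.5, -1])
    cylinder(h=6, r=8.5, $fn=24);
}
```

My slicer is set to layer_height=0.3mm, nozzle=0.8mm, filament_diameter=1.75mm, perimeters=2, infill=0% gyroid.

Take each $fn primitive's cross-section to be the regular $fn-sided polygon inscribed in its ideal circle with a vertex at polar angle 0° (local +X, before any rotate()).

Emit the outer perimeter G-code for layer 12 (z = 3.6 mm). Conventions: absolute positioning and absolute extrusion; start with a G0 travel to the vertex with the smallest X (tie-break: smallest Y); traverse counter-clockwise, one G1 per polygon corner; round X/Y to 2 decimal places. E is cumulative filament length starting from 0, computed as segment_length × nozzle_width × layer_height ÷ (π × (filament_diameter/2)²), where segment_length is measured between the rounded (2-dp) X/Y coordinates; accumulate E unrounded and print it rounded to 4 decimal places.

At z = 3.6 mm: the cube is present — its section is the full 9.5×4.5 rectangle; the r=8.5 cylinder at (12, 12.5) contributes a regular 24-gon of circumradius 8.5; Taking the first minus the rest: starting from the 9.5×4.5 cube, the r=8.5 cylinder at (12, 12.5) partially overlaps it — only the 0.01 mm² overlap (of its 224.40 mm²) is removed, clipping the outline — 1 connected region. The outline is a single polygon with 5 vertices. Extrusion per mm of travel: 0.8 × 0.3 / (π × 0.875²) = 0.099780. Accumulating E over each segment gives final E = 2.7867.

G0 X0.00 Y0.00 Z3.60
G1 X9.50 Y0.00 E0.9479
G1 X9.50 Y4.41 E1.3879
G1 X9.29 Y4.50 E1.4107
G1 X0.00 Y4.50 E2.3377
G1 X0.00 Y0.00 E2.7867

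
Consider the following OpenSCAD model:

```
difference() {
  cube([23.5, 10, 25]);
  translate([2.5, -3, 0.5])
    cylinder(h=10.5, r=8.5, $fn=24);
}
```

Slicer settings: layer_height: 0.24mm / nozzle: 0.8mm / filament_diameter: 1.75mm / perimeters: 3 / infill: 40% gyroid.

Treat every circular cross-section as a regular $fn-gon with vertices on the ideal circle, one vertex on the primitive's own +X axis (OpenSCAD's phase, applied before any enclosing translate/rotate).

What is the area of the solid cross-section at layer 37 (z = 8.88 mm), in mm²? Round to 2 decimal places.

At z = 8.88 mm: the 23.5×10 cube contributes its full rectangle (area 235.00 mm²); the cylinder at (2.5, -3): section is a regular 24-gon, circumradius r=8.5 (area = (24/2)·8.500²·sin(360°/24) = 224.40 mm²); Taking the first minus the rest: starting from the 23.5×10 cube (235.00 mm²), the r=8.5 cylinder at (2.5, -3) partially overlaps it — only the 44.61 mm² overlap (of its 224.40 mm²) is removed, clipping the outline — area = 190.39 mm². Overall, the cross-section is a single solid region. Net area = 190.39 mm².

190.39 mm²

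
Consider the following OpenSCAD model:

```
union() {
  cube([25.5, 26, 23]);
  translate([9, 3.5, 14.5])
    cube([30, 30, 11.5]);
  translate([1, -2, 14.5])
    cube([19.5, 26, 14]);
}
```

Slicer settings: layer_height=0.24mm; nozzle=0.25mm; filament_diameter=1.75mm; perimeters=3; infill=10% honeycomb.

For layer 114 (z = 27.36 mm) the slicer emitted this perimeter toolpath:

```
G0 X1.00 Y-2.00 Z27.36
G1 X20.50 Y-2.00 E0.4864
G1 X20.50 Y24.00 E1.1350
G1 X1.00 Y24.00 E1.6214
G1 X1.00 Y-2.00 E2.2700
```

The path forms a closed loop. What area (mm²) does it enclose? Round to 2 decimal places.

Apply the shoelace formula to the sequence of (X, Y) vertices; enclosed area = 507.00 mm².

507.00 mm²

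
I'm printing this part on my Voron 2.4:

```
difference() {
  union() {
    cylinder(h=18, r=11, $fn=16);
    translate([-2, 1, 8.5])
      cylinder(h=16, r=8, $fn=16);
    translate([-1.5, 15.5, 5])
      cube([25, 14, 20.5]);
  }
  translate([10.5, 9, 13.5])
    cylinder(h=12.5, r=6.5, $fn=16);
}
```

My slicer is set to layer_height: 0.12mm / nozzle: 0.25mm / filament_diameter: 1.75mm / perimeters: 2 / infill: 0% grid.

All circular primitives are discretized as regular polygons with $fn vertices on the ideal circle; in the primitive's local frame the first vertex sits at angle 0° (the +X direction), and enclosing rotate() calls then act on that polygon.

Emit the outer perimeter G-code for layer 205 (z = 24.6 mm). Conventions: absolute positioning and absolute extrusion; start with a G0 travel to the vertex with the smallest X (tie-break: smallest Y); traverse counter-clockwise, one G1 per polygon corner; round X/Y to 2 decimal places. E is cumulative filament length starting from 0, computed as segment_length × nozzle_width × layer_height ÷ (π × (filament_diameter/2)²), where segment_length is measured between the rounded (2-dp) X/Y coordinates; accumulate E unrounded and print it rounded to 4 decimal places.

At z = 24.6 mm: the cylinder is not intersected at this z (z outside [0, 18]); the cylinder at (-2, 1) is absent (z outside [8.5, 24.5]); the cube at (-1.5, 15.5) is present — its section is the full 25×14 rectangle; Taking the union: only the 25×14 cube at (-1.5, 15.5) is present, so the union is just that shape — 1 connected region; the r=6.5 cylinder at (10.5, 9) contributes a regular 16-gon of circumradius 6.5; Subtracting the remaining from the first: starting from the result so far, the r=6.5 cylinder at (10.5, 9) misses the remaining region (no effect) — 1 connected region. The outline is a single polygon with 4 vertices. Extrusion per mm of travel: 0.25 × 0.12 / (π × 0.875²) = 0.012473. Accumulating E over each segment gives final E = 0.9729.

G0 X-1.50 Y15.50 Z24.60
G1 X23.50 Y15.50 E0.3118
G1 X23.50 Y29.50 E0.4864
G1 X-1.50 Y29.50 E0.7982
G1 X-1.50 Y15.50 E0.9729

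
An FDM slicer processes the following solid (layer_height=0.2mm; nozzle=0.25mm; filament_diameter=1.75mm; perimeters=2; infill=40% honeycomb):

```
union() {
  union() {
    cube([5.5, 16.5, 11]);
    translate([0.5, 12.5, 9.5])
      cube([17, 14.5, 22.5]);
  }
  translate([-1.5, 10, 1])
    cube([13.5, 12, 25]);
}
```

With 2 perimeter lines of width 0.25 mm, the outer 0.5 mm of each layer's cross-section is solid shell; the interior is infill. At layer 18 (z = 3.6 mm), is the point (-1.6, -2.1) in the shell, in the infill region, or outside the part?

outside

At z = 3.6 mm: the cube (footprint 5.5×16.5) is included at this height; the cube at (0.5, 12.5) is absent (z outside [9.5, 32]); Taking the union: only the 5.5×16.5 cube is present, so the union is just that shape — 1 connected region; the cube at (-1.5, 10) is present — its section is the full 13.5×12 rectangle; Combining (union): the regions partially overlap (shared area 35.75 mm²), so overlapping operands fuse into one piece — 1 connected region. Overall, the cross-section is a single solid region. The nearest boundary edge runs (5.50, 0.00)→(0.00, 0.00); distance from the point to it = 2.64 mm. The point is not inside any of the regions above, so it lies outside the cross-section (2.64 mm from the nearest boundary).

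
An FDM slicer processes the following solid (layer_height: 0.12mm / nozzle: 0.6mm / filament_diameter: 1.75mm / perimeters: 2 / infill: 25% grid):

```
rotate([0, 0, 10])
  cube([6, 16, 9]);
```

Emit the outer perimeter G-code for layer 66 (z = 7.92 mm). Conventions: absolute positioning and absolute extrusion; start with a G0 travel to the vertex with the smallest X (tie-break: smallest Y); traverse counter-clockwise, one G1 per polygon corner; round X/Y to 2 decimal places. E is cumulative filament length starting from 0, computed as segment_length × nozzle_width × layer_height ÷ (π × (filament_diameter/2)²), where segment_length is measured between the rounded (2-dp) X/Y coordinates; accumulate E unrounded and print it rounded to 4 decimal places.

At z = 7.92 mm: the cube (footprint 6×16) is included at this height; (rotated 10° about Z; rotation is an isometry so areas/perimeters/island counts are preserved). The outline is a single polygon with 4 vertices. Extrusion per mm of travel: 0.6 × 0.12 / (π × 0.875²) = 0.029934. Accumulating E over each segment gives final E = 1.3173.

G0 X-2.78 Y15.76 Z7.92
G1 X0.00 Y0.00 E0.4790
G1 X5.91 Y1.04 E0.6587
G1 X3.13 Y16.80 E1.1377
G1 X-2.78 Y15.76 E1.3173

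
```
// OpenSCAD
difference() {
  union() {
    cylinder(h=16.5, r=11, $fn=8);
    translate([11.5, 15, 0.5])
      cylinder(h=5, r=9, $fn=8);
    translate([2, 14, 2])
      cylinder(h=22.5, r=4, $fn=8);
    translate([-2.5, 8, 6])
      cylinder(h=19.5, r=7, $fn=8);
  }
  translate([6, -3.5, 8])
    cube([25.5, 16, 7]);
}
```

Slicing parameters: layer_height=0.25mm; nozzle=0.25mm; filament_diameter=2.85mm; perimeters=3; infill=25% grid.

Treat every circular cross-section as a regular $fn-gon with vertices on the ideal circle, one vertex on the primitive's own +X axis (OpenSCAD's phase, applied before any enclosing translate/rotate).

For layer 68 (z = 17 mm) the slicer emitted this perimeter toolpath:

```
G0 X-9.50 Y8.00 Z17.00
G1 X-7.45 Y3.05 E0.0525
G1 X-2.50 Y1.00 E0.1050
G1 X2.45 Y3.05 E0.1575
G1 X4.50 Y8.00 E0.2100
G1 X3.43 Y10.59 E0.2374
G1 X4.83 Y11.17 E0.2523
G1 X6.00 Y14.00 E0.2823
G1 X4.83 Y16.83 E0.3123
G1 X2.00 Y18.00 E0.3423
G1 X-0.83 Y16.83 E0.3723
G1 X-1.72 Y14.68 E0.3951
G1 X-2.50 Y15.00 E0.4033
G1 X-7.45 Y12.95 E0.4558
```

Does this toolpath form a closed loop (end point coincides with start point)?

no

Start point (G0): (-9.50, 8.00). End point (last G1): the path does not return to the start — open.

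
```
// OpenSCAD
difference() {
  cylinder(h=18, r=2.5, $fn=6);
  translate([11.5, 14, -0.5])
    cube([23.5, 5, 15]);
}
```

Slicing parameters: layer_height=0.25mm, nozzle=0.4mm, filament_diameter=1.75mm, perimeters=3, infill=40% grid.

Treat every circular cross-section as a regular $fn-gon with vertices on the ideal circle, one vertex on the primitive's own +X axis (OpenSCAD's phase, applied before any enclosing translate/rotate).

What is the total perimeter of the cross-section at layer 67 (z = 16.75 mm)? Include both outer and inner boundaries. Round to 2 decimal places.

At z = 16.75 mm: the cylinder: section is a regular 6-gon, circumradius r=2.5 (perimeter = 2·6·2.500·sin(180°/6) = 15.00 mm); the cube at (11.5, 14) is not intersected at this z (z outside [-0.5, 14.5]); After the difference (first − rest): none of the subtracted shapes is present at this height, so the r=2.5 cylinder is unchanged — boundary = 15.00 mm. Overall, the cross-section is a single solid region. Total boundary length (outer) = 15.00 mm.

15.00 mm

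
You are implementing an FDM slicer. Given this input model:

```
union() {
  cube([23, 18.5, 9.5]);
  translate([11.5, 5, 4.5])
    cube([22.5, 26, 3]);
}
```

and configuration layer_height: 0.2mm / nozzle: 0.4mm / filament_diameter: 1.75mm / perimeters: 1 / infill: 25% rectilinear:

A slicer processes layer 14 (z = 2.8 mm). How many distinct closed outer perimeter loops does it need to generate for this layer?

At z = 2.8 mm: the 23×18.5 cube contributes its full rectangle; the cube at (11.5, 5) is not intersected at this z (z outside [4.5, 7.5]); Combining (union): only the 23×18.5 cube is present, so the union is just that shape — 1 connected region. The result has 1 disconnected region.

1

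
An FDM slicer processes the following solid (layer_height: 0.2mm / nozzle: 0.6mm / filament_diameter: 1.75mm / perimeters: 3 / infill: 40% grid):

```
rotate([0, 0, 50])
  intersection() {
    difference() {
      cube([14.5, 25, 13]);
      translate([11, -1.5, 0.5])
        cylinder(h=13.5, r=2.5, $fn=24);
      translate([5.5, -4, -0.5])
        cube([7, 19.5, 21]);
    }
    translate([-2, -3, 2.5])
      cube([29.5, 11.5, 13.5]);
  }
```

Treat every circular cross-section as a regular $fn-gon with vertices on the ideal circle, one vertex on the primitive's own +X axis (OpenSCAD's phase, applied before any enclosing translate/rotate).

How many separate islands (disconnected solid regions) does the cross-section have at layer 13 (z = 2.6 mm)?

2

At z = 2.6 mm: the 14.5×25 cube contributes its full rectangle; the cylinder at (11, -1.5): section is a regular 24-gon, circumradius r=2.5; the cube at (5.5, -4) (footprint 7×19.5) is included at this height; Subtracting the remaining from the first: starting from the 14.5×25 cube, the r=2.5 cylinder at (11, -1.5) partially overlaps it — only the 2.73 mm² overlap (of its 19.41 mm²) is removed, clipping the outline; the 7×19.5 cube at (5.5, -4) partially overlaps it — only the 105.90 mm² overlap (of its 136.50 mm²) is removed, clipping the outline — 1 connected region; the 29.5×11.5 cube at (-2, -3) contributes its full rectangle; Taking the intersection: the 29.5×11.5 cube at (-2, -3) partially overlaps the result so far; clipping to the common part keeps 63.62 mm² — 2 connected regions; (rotated 50° about Z; rotation is an isometry so areas/perimeters/island counts are preserved). Overall, the cross-section has 2 separate islands. Island count = 2.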